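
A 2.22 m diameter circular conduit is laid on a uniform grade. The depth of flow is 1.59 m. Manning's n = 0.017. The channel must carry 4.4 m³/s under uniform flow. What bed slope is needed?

S = 0.0011

For a circular section of diameter D = 2.22 m at depth y = 1.59 m, the central angle is θ = 2 arccos(1 − 2y/D) = 4.036 rad. Then A = (D²/8)(θ − sin θ) = 2.967 m² and P = Dθ/2 = 4.48 m.
Hydraulic radius R = A/P = 2.967/4.48 = 0.6622 m.
From Manning's equation, S = [nQ / (1 A R^(2/3))]² = [0.017 × 4.4 / (1 × 2.967 × 0.6622^(2/3))]² = 0.0011.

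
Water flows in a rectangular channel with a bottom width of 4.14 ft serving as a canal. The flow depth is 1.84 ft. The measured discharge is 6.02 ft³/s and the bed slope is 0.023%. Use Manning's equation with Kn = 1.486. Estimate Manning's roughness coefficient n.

n = 0.028

Flow area A = b·y = 4.14 × 1.84 = 7.618 ft². Wetted perimeter P = b + 2y = 4.14 + 2×1.84 = 7.82 ft.
Hydraulic radius R = A/P = 7.618/7.82 = 0.9741 ft.
Rearranging Manning's equation: n = (1.486/Q) A R^(2/3) S^(1/2) = (1.486/6.02) × 7.618 × 0.9741^(2/3) × √0.00023 = 0.028.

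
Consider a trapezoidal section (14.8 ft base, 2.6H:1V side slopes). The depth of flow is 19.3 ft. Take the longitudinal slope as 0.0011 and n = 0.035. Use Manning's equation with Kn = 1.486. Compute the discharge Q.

Q = 8330 ft³/s

With bottom width b = 14.8 ft and side slope z = 2.6: A = (b + zy)y = (14.8 + 2.6×19.3)×19.3 = 1254 ft²; P = b + 2y√(1+z²) = 14.8 + 2×19.3×2.786 = 122.3 ft.
Hydraulic radius R = A/P = 1254/122.3 = 10.25 ft.
Manning's equation: Q = (1.486/n) A R^(2/3) S^(1/2) = (1.486/0.035) × 1254 × 10.25^(2/3) × 0.0011^(1/2) = 8330 ft³/s.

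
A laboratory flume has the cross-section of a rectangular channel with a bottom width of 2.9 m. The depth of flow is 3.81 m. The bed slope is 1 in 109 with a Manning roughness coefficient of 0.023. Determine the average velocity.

V = 4.3 m/s

Flow area A = b·y = 2.9 × 3.81 = 11.05 m². Wetted perimeter P = b + 2y = 2.9 + 2×3.81 = 10.52 m.
Hydraulic radius R = A/P = 11.05/10.52 = 1.05 m.
From Manning's equation, V = (1/n) R^(2/3) S^(1/2) = (1/0.023) × 1.05^(2/3) × 0.009174^(1/2) = 4.3 m/s.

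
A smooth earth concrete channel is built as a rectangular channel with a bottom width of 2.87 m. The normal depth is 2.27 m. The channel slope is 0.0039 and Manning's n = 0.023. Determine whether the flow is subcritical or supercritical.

subcritical

Flow area A = b·y = 2.87 × 2.27 = 6.515 m². Wetted perimeter P = b + 2y = 2.87 + 2×2.27 = 7.41 m.
Hydraulic radius R = A/P = 6.515/7.41 = 0.8792 m.
V = (1/n) R^(2/3) √S = (1/0.023) × 0.8792^(2/3) × √0.0039 = 2.492 m/s. Hydraulic depth D_h = A/T = 6.515/2.87 = 2.27 m.
Froude number Fr = V/√(g·D_h) = 2.492/√(9.81×2.27) = 0.528, which is less than 1, so the flow is subcritical.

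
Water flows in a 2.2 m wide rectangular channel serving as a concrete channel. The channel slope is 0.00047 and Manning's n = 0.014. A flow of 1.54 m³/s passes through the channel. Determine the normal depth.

Manning's equation rearranged: A R^(2/3) = nQ / (1·√S) = 0.014 × 1.54 / (√0.00047) = 0.9945.
At y = 0.912 m: A R^(2/3) = 1.262 — over.
At y = 0.661 m: A R^(2/3) = 0.8063 — short.
At y = 0.767 m: A R^(2/3) = 0.9937 — ≈ 0.9945.

y_n = 0.767 m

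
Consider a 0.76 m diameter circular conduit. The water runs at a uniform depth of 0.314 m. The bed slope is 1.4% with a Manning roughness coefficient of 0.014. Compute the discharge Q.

For a circular section of diameter D = 0.76 m at depth y = 0.314 m, the central angle is θ = 2 arccos(1 − 2y/D) = 2.792 rad. Then A = (D²/8)(θ − sin θ) = 0.1769 m² and P = Dθ/2 = 1.061 m.
Hydraulic radius R = A/P = 0.1769/1.061 = 0.1667 m.
Manning's equation: Q = (1/n) A R^(2/3) S^(1/2) = (1/0.014) × 0.1769 × 0.1667^(2/3) × 0.014^(1/2) = 0.453 m³/s.

Q = 0.453 m³/s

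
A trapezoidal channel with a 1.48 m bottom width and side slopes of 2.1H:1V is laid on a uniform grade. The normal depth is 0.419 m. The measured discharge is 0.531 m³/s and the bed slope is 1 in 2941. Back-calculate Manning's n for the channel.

n = 0.015

With bottom width b = 1.48 m and side slope z = 2.1: A = (b + zy)y = (1.48 + 2.1×0.419)×0.419 = 0.9888 m²; P = b + 2y√(1+z²) = 1.48 + 2×0.419×2.326 = 3.429 m.
Hydraulic radius R = A/P = 0.9888/3.429 = 0.2884 m.
Rearranging Manning's equation: n = (1/Q) A R^(2/3) S^(1/2) = (1/0.531) × 0.9888 × 0.2884^(2/3) × √0.00034 = 0.015.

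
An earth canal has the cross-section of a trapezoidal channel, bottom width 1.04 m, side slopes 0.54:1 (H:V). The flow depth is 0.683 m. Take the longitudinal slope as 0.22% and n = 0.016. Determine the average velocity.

V = 1.51 m/s

With bottom width b = 1.04 m and side slope z = 0.54: A = (b + zy)y = (1.04 + 0.54×0.683)×0.683 = 0.9622 m²; P = b + 2y√(1+z²) = 1.04 + 2×0.683×1.136 = 2.592 m.
Hydraulic radius R = A/P = 0.9622/2.592 = 0.3712 m.
From Manning's equation, V = (1/n) R^(2/3) S^(1/2) = (1/0.016) × 0.3712^(2/3) × 0.0022^(1/2) = 1.51 m/s.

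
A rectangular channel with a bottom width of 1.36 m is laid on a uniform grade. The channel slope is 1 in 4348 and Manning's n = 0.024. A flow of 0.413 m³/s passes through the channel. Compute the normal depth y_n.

Manning's equation rearranged: A R^(2/3) = nQ / (1·√S) = 0.024 × 0.413 / (√0.00023) = 0.6536.
At y = 0.625 m: A R^(2/3) = 0.4024 — low.
At y = 0.903 m: A R^(2/3) = 0.6532 — close enough.

y_n = 0.903 m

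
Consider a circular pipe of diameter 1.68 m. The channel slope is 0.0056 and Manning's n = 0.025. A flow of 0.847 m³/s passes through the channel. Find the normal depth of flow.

Manning's equation rearranged: A R^(2/3) = nQ / (1·√S) = 0.025 × 0.847 / (√0.0056) = 0.283.
At y = 0.476 m: A R^(2/3) = 0.2179 — low.
At y = 0.545 m: A R^(2/3) = 0.283 — close enough.

y_n = 0.545 m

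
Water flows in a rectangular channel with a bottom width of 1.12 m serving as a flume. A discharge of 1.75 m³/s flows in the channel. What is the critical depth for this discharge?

y_c = 0.629 m

For a rectangular channel, critical depth y_c = (q²/g)^(1/3) where q = Q/b = 1.75/1.12 = 1.562 m²/s.
So y_c = (1.562²/9.81)^(1/3) = 0.629 m.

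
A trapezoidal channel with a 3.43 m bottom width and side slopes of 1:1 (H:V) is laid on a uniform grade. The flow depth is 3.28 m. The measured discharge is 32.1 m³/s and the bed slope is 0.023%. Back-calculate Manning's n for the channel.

With bottom width b = 3.43 m and side slope z = 1: A = (b + zy)y = (3.43 + 1×3.28)×3.28 = 22.01 m²; P = b + 2y√(1+z²) = 3.43 + 2×3.28×1.414 = 12.71 m.
Hydraulic radius R = A/P = 22.01/12.71 = 1.732 m.
Rearranging Manning's equation: n = (1/Q) A R^(2/3) S^(1/2) = (1/32.1) × 22.01 × 1.732^(2/3) × √0.00023 = 0.015.

n = 0.015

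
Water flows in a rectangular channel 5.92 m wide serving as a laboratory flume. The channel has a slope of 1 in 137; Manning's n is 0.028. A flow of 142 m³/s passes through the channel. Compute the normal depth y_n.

y_n = 5.16 m

Manning's equation rearranged: A R^(2/3) = nQ / (1·√S) = 0.028 × 142 / (√0.007299) = 46.54.
Trying y = 4.11 m: A R^(2/3) = 34.94 — too small.
Trying y = 5.16 m: A R^(2/3) = 46.55 — ≈ 46.54.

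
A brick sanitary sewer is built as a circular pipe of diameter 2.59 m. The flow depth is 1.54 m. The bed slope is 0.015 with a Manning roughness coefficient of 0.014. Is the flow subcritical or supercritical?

supercritical

For a circular section of diameter D = 2.59 m at depth y = 1.54 m, the central angle is θ = 2 arccos(1 − 2y/D) = 3.522 rad. Then A = (D²/8)(θ − sin θ) = 3.265 m² and P = Dθ/2 = 4.561 m.
Hydraulic radius R = A/P = 3.265/4.561 = 0.7158 m.
V = (1/n) R^(2/3) √S = (1/0.014) × 0.7158^(2/3) × √0.015 = 7 m/s. Hydraulic depth D_h = A/T = 3.265/2.543 = 1.284 m.
Froude number Fr = V/√(g·D_h) = 7/√(9.81×1.284) = 1.97, which is greater than 1, so the flow is supercritical.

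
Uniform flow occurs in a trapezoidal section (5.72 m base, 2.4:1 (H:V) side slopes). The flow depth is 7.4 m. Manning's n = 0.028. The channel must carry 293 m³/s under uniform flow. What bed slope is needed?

S = 0.000359

With bottom width b = 5.72 m and side slope z = 2.4: A = (b + zy)y = (5.72 + 2.4×7.4)×7.4 = 173.8 m²; P = b + 2y√(1+z²) = 5.72 + 2×7.4×2.6 = 44.2 m.
Hydraulic radius R = A/P = 173.8/44.2 = 3.931 m.
From Manning's equation, S = [nQ / (1 A R^(2/3))]² = [0.028 × 293 / (1 × 173.8 × 3.931^(2/3))]² = 0.000359.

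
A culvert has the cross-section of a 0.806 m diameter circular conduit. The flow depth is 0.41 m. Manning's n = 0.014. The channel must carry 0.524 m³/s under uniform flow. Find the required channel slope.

S = 0.0066

For a circular section of diameter D = 0.806 m at depth y = 0.41 m, the central angle is θ = 2 arccos(1 − 2y/D) = 3.176 rad. Then A = (D²/8)(θ − sin θ) = 0.2608 m² and P = Dθ/2 = 1.28 m.
Hydraulic radius R = A/P = 0.2608/1.28 = 0.2037 m.
From Manning's equation, S = [nQ / (1 A R^(2/3))]² = [0.014 × 0.524 / (1 × 0.2608 × 0.2037^(2/3))]² = 0.0066.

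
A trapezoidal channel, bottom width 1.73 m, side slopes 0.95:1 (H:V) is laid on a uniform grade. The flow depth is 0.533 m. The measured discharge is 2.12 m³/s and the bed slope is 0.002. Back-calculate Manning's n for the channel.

With bottom width b = 1.73 m and side slope z = 0.95: A = (b + zy)y = (1.73 + 0.95×0.533)×0.533 = 1.192 m²; P = b + 2y√(1+z²) = 1.73 + 2×0.533×1.379 = 3.2 m.
Hydraulic radius R = A/P = 1.192/3.2 = 0.3725 m.
Rearranging Manning's equation: n = (1/Q) A R^(2/3) S^(1/2) = (1/2.12) × 1.192 × 0.3725^(2/3) × √0.002 = 0.013.

n = 0.013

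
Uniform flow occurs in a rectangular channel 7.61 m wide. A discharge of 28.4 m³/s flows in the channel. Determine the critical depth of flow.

For a rectangular channel, critical depth y_c = (q²/g)^(1/3) where q = Q/b = 28.4/7.61 = 3.732 m²/s.
So y_c = (3.732²/9.81)^(1/3) = 1.12 m.

y_c = 1.12 m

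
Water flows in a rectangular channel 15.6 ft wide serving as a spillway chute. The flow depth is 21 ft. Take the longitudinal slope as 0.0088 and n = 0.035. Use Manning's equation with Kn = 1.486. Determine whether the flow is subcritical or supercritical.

Flow area A = b·y = 15.6 × 21 = 327.6 ft². Wetted perimeter P = b + 2y = 15.6 + 2×21 = 57.6 ft.
Hydraulic radius R = A/P = 327.6/57.6 = 5.687 ft.
V = (1.486/n) R^(2/3) √S = (1.486/0.035) × 5.687^(2/3) × √0.0088 = 12.69 ft/s. Hydraulic depth D_h = A/T = 327.6/15.6 = 21 ft.
Froude number Fr = V/√(g·D_h) = 12.69/√(32.2×21) = 0.488, which is less than 1, so the flow is subcritical.

subcritical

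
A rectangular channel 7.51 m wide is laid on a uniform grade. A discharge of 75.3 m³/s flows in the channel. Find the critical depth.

y_c = 2.17 m

For a rectangular channel, critical depth y_c = (q²/g)^(1/3) where q = Q/b = 75.3/7.51 = 10.03 m²/s.
So y_c = (10.03²/9.81)^(1/3) = 2.17 m.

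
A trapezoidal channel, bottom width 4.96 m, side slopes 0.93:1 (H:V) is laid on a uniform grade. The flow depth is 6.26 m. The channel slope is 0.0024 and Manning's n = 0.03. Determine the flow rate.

With bottom width b = 4.96 m and side slope z = 0.93: A = (b + zy)y = (4.96 + 0.93×6.26)×6.26 = 67.49 m²; P = b + 2y√(1+z²) = 4.96 + 2×6.26×1.366 = 22.06 m.
Hydraulic radius R = A/P = 67.49/22.06 = 3.06 m.
Manning's equation: Q = (1/n) A R^(2/3) S^(1/2) = (1/0.03) × 67.49 × 3.06^(2/3) × 0.0024^(1/2) = 232 m³/s.

Q = 232 m³/s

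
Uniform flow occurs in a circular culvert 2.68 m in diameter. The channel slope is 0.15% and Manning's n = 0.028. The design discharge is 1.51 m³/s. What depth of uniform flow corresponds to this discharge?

Manning's equation rearranged: A R^(2/3) = nQ / (1·√S) = 0.028 × 1.51 / (√0.0015) = 1.092.
Try y = 0.645 m: A R^(2/3) = 0.5486 — too small.
Try y = 1.16 m: A R^(2/3) = 1.679 — too large.
Try y = 0.919 m: A R^(2/3) = 1.093 — matches.

y_n = 0.919 m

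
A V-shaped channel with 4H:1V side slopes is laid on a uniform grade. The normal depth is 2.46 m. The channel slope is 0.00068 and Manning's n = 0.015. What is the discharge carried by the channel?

Q = 47.3 m³/s

For a triangular section with side slope z = 4: A = zy² = 4×2.46² = 24.21 m²; P = 2y√(1+z²) = 2×2.46×4.123 = 20.29 m.
Hydraulic radius R = A/P = 24.21/20.29 = 1.193 m.
Manning's equation: Q = (1/n) A R^(2/3) S^(1/2) = (1/0.015) × 24.21 × 1.193^(2/3) × 0.00068^(1/2) = 47.3 m³/s.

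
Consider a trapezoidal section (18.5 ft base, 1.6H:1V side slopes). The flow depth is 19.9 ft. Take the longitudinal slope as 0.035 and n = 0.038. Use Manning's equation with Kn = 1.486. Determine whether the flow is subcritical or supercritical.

With bottom width b = 18.5 ft and side slope z = 1.6: A = (b + zy)y = (18.5 + 1.6×19.9)×19.9 = 1002 ft²; P = b + 2y√(1+z²) = 18.5 + 2×19.9×1.887 = 93.59 ft.
Hydraulic radius R = A/P = 1002/93.59 = 10.7 ft.
V = (1.486/n) R^(2/3) √S = (1.486/0.038) × 10.7^(2/3) × √0.035 = 35.53 ft/s. Hydraulic depth D_h = A/T = 1002/82.18 = 12.19 ft.
Froude number Fr = V/√(g·D_h) = 35.53/√(32.2×12.19) = 1.79, which is greater than 1, so the flow is supercritical.

supercritical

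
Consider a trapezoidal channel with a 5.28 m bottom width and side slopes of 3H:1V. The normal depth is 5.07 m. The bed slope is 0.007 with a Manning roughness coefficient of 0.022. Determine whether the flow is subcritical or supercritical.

supercritical

With bottom width b = 5.28 m and side slope z = 3: A = (b + zy)y = (5.28 + 3×5.07)×5.07 = 103.9 m²; P = b + 2y√(1+z²) = 5.28 + 2×5.07×3.162 = 37.35 m.
Hydraulic radius R = A/P = 103.9/37.35 = 2.782 m.
V = (1/n) R^(2/3) √S = (1/0.022) × 2.782^(2/3) × √0.007 = 7.522 m/s. Hydraulic depth D_h = A/T = 103.9/35.7 = 2.91 m.
Froude number Fr = V/√(g·D_h) = 7.522/√(9.81×2.91) = 1.41, which is greater than 1, so the flow is supercritical.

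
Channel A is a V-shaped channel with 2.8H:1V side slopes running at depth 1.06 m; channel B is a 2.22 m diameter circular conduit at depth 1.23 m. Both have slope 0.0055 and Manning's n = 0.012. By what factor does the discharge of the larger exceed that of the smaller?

1.28

Channel A: For a triangular section with side slope z = 2.8: A = zy² = 2.8×1.06² = 3.146 m²; P = 2y√(1+z²) = 2×1.06×2.973 = 6.303 m. Hydraulic radius R = A/P = 3.146/6.303 = 0.4991 m. Q_A = (1/0.012)·3.146·0.4991^(2/3)·√0.0055 = 12.23 m³/s.
Channel B: For a circular section of diameter D = 2.22 m at depth y = 1.23 m, the central angle is θ = 2 arccos(1 − 2y/D) = 3.358 rad. Then A = (D²/8)(θ − sin θ) = 2.201 m² and P = Dθ/2 = 3.728 m. Hydraulic radius R = A/P = 2.201/3.728 = 0.5905 m. Q_B = (1/0.012)·2.201·0.5905^(2/3)·√0.0055 = 9.576 m³/s.
The larger discharge is 12.23 m³/s and the smaller is 9.576 m³/s; the ratio is 1.28.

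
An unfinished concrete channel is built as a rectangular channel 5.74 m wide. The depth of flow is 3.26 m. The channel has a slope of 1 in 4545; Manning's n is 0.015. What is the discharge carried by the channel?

Flow area A = b·y = 5.74 × 3.26 = 18.71 m². Wetted perimeter P = b + 2y = 5.74 + 2×3.26 = 12.26 m.
Hydraulic radius R = A/P = 18.71/12.26 = 1.526 m.
Manning's equation: Q = (1/n) A R^(2/3) S^(1/2) = (1/0.015) × 18.71 × 1.526^(2/3) × 0.00022^(1/2) = 24.5 m³/s.

Q = 24.5 m³/s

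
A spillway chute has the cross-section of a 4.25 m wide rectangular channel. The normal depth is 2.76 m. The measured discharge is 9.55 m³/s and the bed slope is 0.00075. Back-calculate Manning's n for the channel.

Flow area A = b·y = 4.25 × 2.76 = 11.73 m². Wetted perimeter P = b + 2y = 4.25 + 2×2.76 = 9.77 m.
Hydraulic radius R = A/P = 11.73/9.77 = 1.201 m.
Rearranging Manning's equation: n = (1/Q) A R^(2/3) S^(1/2) = (1/9.55) × 11.73 × 1.201^(2/3) × √0.00075 = 0.038.

n = 0.038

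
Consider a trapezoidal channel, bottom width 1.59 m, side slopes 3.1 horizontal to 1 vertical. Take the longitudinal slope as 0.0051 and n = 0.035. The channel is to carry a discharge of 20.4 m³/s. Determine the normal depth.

Manning's equation rearranged: A R^(2/3) = nQ / (1·√S) = 0.035 × 20.4 / (√0.0051) = 9.998.
At y = 1.25 m: A R^(2/3) = 5.395 — too small.
At y = 1.63 m: A R^(2/3) = 9.996 — ≈ 9.998.

y_n = 1.63 m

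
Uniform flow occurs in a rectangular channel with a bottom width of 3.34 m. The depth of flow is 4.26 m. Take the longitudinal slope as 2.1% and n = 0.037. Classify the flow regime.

subcritical

Flow area A = b·y = 3.34 × 4.26 = 14.23 m². Wetted perimeter P = b + 2y = 3.34 + 2×4.26 = 11.86 m.
Hydraulic radius R = A/P = 14.23/11.86 = 1.2 m.
V = (1/n) R^(2/3) √S = (1/0.037) × 1.2^(2/3) × √0.021 = 4.422 m/s. Hydraulic depth D_h = A/T = 14.23/3.34 = 4.26 m.
Froude number Fr = V/√(g·D_h) = 4.422/√(9.81×4.26) = 0.684, which is less than 1, so the flow is subcritical.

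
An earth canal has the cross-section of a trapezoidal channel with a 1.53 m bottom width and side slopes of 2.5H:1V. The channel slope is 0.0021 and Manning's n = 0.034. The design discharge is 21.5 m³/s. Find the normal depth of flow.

y_n = 2.14 m

Manning's equation rearranged: A R^(2/3) = nQ / (1·√S) = 0.034 × 21.5 / (√0.0021) = 15.95.
At y = 1.92 m: A R^(2/3) = 12.35 — low.
At y = 2.71 m: A R^(2/3) = 28.11 — high.
At y = 2.14 m: A R^(2/3) = 15.95 — ≈ 15.95.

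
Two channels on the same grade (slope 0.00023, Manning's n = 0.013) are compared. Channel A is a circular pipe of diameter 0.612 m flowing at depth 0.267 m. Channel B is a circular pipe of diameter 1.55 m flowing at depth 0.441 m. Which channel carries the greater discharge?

Channel A: For a circular section of diameter D = 0.612 m at depth y = 0.267 m, the central angle is θ = 2 arccos(1 − 2y/D) = 2.886 rad. Then A = (D²/8)(θ − sin θ) = 0.1233 m² and P = Dθ/2 = 0.8831 m. Hydraulic radius R = A/P = 0.1233/0.8831 = 0.1396 m. Q_A = (1/0.013)·0.1233·0.1396^(2/3)·√0.00023 = 0.0387 m³/s.
Channel B: For a circular section of diameter D = 1.55 m at depth y = 0.441 m, the central angle is θ = 2 arccos(1 − 2y/D) = 2.25 rad. Then A = (D²/8)(θ − sin θ) = 0.4423 m² and P = Dθ/2 = 1.744 m. Hydraulic radius R = A/P = 0.4423/1.744 = 0.2536 m. Q_B = (1/0.013)·0.4423·0.2536^(2/3)·√0.00023 = 0.2067 m³/s.
Q_A = 0.0387 m³/s vs Q_B = 0.2067 m³/s, so channel B carries more.

channel B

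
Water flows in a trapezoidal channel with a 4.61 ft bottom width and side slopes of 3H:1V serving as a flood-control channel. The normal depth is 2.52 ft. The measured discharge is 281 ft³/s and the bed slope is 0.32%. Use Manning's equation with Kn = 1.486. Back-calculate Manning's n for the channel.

n = 0.012

With bottom width b = 4.61 ft and side slope z = 3: A = (b + zy)y = (4.61 + 3×2.52)×2.52 = 30.67 ft²; P = b + 2y√(1+z²) = 4.61 + 2×2.52×3.162 = 20.55 ft.
Hydraulic radius R = A/P = 30.67/20.55 = 1.493 ft.
Rearranging Manning's equation: n = (1.486/Q) A R^(2/3) S^(1/2) = (1.486/281) × 30.67 × 1.493^(2/3) × √0.0032 = 0.012.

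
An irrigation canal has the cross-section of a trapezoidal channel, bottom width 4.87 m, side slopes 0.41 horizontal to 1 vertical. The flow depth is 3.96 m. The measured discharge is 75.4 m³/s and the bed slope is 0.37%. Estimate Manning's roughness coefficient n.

n = 0.032

With bottom width b = 4.87 m and side slope z = 0.41: A = (b + zy)y = (4.87 + 0.41×3.96)×3.96 = 25.71 m²; P = b + 2y√(1+z²) = 4.87 + 2×3.96×1.081 = 13.43 m.
Hydraulic radius R = A/P = 25.71/13.43 = 1.915 m.
Rearranging Manning's equation: n = (1/Q) A R^(2/3) S^(1/2) = (1/75.4) × 25.71 × 1.915^(2/3) × √0.0037 = 0.032.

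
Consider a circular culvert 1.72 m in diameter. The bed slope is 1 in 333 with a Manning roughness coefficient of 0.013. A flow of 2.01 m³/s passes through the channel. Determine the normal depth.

y_n = 0.714 m

Manning's equation rearranged: A R^(2/3) = nQ / (1·√S) = 0.013 × 2.01 / (√0.003003) = 0.4768.
Trying y = 0.818 m: A R^(2/3) = 0.6074 — high.
Trying y = 0.612 m: A R^(2/3) = 0.359 — low.
Trying y = 0.714 m: A R^(2/3) = 0.4772 — ≈ 0.4768.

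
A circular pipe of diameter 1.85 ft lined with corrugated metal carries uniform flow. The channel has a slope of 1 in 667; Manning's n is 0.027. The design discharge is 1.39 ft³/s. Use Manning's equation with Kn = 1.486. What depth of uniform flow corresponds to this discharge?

y_n = 0.82 ft

Manning's equation rearranged: A R^(2/3) = nQ / (1.486·√S) = 0.027 × 1.39 / (1.486 × √0.001499) = 0.6523.
Try y = 0.956 ft: A R^(2/3) = 0.8497 — over.
Try y = 0.82 ft: A R^(2/3) = 0.6519 — close enough.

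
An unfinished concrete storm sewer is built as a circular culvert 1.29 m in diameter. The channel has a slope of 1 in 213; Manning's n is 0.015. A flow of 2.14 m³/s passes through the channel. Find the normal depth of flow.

y_n = 0.843 m

Manning's equation rearranged: A R^(2/3) = nQ / (1·√S) = 0.015 × 2.14 / (√0.004695) = 0.4685.
Try y = 0.656 m: A R^(2/3) = 0.3162 — low.
Try y = 0.843 m: A R^(2/3) = 0.4685 — matches.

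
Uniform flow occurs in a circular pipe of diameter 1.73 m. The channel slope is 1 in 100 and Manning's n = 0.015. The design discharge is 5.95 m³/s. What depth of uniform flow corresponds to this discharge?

y_n = 1.03 m

Manning's equation rearranged: A R^(2/3) = nQ / (1·√S) = 0.015 × 5.95 / (√0.01) = 0.8925.
Try y = 1.22 m: A R^(2/3) = 1.136 — too large.
Try y = 0.862 m: A R^(2/3) = 0.6682 — too small.
Try y = 1.03 m: A R^(2/3) = 0.8925 — ≈ 0.8925.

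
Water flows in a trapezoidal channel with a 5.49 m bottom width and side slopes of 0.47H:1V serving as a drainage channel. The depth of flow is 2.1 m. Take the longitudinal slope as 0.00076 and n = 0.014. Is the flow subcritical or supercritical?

subcritical

With bottom width b = 5.49 m and side slope z = 0.47: A = (b + zy)y = (5.49 + 0.47×2.1)×2.1 = 13.6 m²; P = b + 2y√(1+z²) = 5.49 + 2×2.1×1.105 = 10.13 m.
Hydraulic radius R = A/P = 13.6/10.13 = 1.343 m.
V = (1/n) R^(2/3) √S = (1/0.014) × 1.343^(2/3) × √0.00076 = 2.397 m/s. Hydraulic depth D_h = A/T = 13.6/7.464 = 1.822 m.
Froude number Fr = V/√(g·D_h) = 2.397/√(9.81×1.822) = 0.567, which is less than 1, so the flow is subcritical.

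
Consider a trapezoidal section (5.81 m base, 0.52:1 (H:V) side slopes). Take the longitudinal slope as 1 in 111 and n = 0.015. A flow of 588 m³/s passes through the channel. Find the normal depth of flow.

y_n = 5.58 m

Manning's equation rearranged: A R^(2/3) = nQ / (1·√S) = 0.015 × 588 / (√0.009009) = 92.92.
At y = 4.92 m: A R^(2/3) = 74.54 — short.
At y = 6.81 m: A R^(2/3) = 132.7 — over.
At y = 5.58 m: A R^(2/3) = 92.94 — close enough.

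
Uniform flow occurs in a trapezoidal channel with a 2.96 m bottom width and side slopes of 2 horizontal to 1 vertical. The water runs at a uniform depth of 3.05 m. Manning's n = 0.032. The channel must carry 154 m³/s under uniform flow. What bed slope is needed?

S = 0.0161

With bottom width b = 2.96 m and side slope z = 2: A = (b + zy)y = (2.96 + 2×3.05)×3.05 = 27.63 m²; P = b + 2y√(1+z²) = 2.96 + 2×3.05×2.236 = 16.6 m.
Hydraulic radius R = A/P = 27.63/16.6 = 1.665 m.
From Manning's equation, S = [nQ / (1 A R^(2/3))]² = [0.032 × 154 / (1 × 27.63 × 1.665^(2/3))]² = 0.0161.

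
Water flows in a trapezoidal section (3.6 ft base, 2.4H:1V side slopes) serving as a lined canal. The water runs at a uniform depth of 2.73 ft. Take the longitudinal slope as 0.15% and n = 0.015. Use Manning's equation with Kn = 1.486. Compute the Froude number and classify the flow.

subcritical

With bottom width b = 3.6 ft and side slope z = 2.4: A = (b + zy)y = (3.6 + 2.4×2.73)×2.73 = 27.71 ft²; P = b + 2y√(1+z²) = 3.6 + 2×2.73×2.6 = 17.8 ft.
Hydraulic radius R = A/P = 27.71/17.8 = 1.557 ft.
V = (1.486/n) R^(2/3) √S = (1.486/0.015) × 1.557^(2/3) × √0.0015 = 5.155 ft/s. Hydraulic depth D_h = A/T = 27.71/16.7 = 1.659 ft.
Froude number Fr = V/√(g·D_h) = 5.155/√(32.2×1.659) = 0.705, which is less than 1, so the flow is subcritical.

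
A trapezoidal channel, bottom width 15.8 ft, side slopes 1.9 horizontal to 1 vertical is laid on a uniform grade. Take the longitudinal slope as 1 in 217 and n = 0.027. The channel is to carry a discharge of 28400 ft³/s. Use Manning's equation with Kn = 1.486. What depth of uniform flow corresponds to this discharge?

y_n = 23.6 ft

Manning's equation rearranged: A R^(2/3) = nQ / (1.486·√S) = 0.027 × 28400 / (1.486 × √0.004608) = 7601.
At y = 20.2 ft: A R^(2/3) = 5305 — low.
At y = 28.7 ft: A R^(2/3) = 12010 — high.
At y = 23.6 ft: A R^(2/3) = 7591 — ≈ 7601.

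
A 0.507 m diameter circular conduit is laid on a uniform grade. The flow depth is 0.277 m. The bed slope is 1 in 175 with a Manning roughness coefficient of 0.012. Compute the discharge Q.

For a circular section of diameter D = 0.507 m at depth y = 0.277 m, the central angle is θ = 2 arccos(1 − 2y/D) = 3.327 rad. Then A = (D²/8)(θ − sin θ) = 0.1128 m² and P = Dθ/2 = 0.8435 m.
Hydraulic radius R = A/P = 0.1128/0.8435 = 0.1338 m.
Manning's equation: Q = (1/n) A R^(2/3) S^(1/2) = (1/0.012) × 0.1128 × 0.1338^(2/3) × 0.005714^(1/2) = 0.186 m³/s.

Q = 0.186 m³/s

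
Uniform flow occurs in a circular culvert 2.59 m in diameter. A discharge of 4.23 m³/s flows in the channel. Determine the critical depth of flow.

y_c = 0.91 m

At critical depth, Q² T / (g A³) = 1, i.e. A³/T = Q²/g = 4.23²/9.81 = 1.824.
Trying y = 0.813 m: A³/T = 1.179 — low.
Trying y = 0.91 m: A³/T = 1.823 — ≈ 1.824.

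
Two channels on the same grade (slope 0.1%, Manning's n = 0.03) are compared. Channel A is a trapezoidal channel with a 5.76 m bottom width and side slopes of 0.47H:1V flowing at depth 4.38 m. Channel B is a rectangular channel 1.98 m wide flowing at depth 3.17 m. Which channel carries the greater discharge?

Channel A: With bottom width b = 5.76 m and side slope z = 0.47: A = (b + zy)y = (5.76 + 0.47×4.38)×4.38 = 34.25 m²; P = b + 2y√(1+z²) = 5.76 + 2×4.38×1.105 = 15.44 m. Hydraulic radius R = A/P = 34.25/15.44 = 2.218 m. Q_A = (1/0.03)·34.25·2.218^(2/3)·√0.001 = 61.39 m³/s.
Channel B: Flow area A = b·y = 1.98 × 3.17 = 6.277 m². Wetted perimeter P = b + 2y = 1.98 + 2×3.17 = 8.32 m. Hydraulic radius R = A/P = 6.277/8.32 = 0.7544 m. Q_B = (1/0.03)·6.277·0.7544^(2/3)·√0.001 = 5.483 m³/s.
Q_A = 61.39 m³/s vs Q_B = 5.483 m³/s, so channel A carries more.

channel A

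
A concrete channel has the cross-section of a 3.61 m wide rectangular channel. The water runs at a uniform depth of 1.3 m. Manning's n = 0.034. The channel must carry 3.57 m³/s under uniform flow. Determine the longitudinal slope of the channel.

S = 0.000972

Flow area A = b·y = 3.61 × 1.3 = 4.693 m². Wetted perimeter P = b + 2y = 3.61 + 2×1.3 = 6.21 m.
Hydraulic radius R = A/P = 4.693/6.21 = 0.7557 m.
From Manning's equation, S = [nQ / (1 A R^(2/3))]² = [0.034 × 3.57 / (1 × 4.693 × 0.7557^(2/3))]² = 0.000972.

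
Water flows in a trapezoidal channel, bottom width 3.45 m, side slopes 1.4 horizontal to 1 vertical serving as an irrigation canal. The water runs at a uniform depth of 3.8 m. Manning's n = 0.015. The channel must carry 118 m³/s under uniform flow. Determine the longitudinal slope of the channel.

S = 0.00111

With bottom width b = 3.45 m and side slope z = 1.4: A = (b + zy)y = (3.45 + 1.4×3.8)×3.8 = 33.33 m²; P = b + 2y√(1+z²) = 3.45 + 2×3.8×1.72 = 16.53 m.
Hydraulic radius R = A/P = 33.33/16.53 = 2.017 m.
From Manning's equation, S = [nQ / (1 A R^(2/3))]² = [0.015 × 118 / (1 × 33.33 × 2.017^(2/3))]² = 0.00111.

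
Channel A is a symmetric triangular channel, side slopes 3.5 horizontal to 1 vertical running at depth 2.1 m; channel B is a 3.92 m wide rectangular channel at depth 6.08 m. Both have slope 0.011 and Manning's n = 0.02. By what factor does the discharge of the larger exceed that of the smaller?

Channel A: For a triangular section with side slope z = 3.5: A = zy² = 3.5×2.1² = 15.44 m²; P = 2y√(1+z²) = 2×2.1×3.64 = 15.29 m. Hydraulic radius R = A/P = 15.44/15.29 = 1.01 m. Q_A = (1/0.02)·15.44·1.01^(2/3)·√0.011 = 81.46 m³/s.
Channel B: Flow area A = b·y = 3.92 × 6.08 = 23.83 m². Wetted perimeter P = b + 2y = 3.92 + 2×6.08 = 16.08 m. Hydraulic radius R = A/P = 23.83/16.08 = 1.482 m. Q_B = (1/0.02)·23.83·1.482^(2/3)·√0.011 = 162.5 m³/s.
The larger discharge is 162.5 m³/s and the smaller is 81.46 m³/s; the ratio is 1.99.

1.99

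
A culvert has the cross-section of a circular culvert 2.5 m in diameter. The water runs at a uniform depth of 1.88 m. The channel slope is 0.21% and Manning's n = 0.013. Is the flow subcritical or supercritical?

For a circular section of diameter D = 2.5 m at depth y = 1.88 m, the central angle is θ = 2 arccos(1 − 2y/D) = 4.198 rad. Then A = (D²/8)(θ − sin θ) = 3.96 m² and P = Dθ/2 = 5.248 m.
Hydraulic radius R = A/P = 3.96/5.248 = 0.7546 m.
V = (1/n) R^(2/3) √S = (1/0.013) × 0.7546^(2/3) × √0.0021 = 2.922 m/s. Hydraulic depth D_h = A/T = 3.96/2.159 = 1.834 m.
Froude number Fr = V/√(g·D_h) = 2.922/√(9.81×1.834) = 0.689, which is less than 1, so the flow is subcritical.

subcritical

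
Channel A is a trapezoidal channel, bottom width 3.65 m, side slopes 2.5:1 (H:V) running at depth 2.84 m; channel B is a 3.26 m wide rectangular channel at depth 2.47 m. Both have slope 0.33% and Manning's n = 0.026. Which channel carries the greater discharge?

channel A

Channel A: With bottom width b = 3.65 m and side slope z = 2.5: A = (b + zy)y = (3.65 + 2.5×2.84)×2.84 = 30.53 m²; P = b + 2y√(1+z²) = 3.65 + 2×2.84×2.693 = 18.94 m. Hydraulic radius R = A/P = 30.53/18.94 = 1.612 m. Q_A = (1/0.026)·30.53·1.612^(2/3)·√0.0033 = 92.72 m³/s.
Channel B: Flow area A = b·y = 3.26 × 2.47 = 8.052 m². Wetted perimeter P = b + 2y = 3.26 + 2×2.47 = 8.2 m. Hydraulic radius R = A/P = 8.052/8.2 = 0.982 m. Q_B = (1/0.026)·8.052·0.982^(2/3)·√0.0033 = 17.58 m³/s.
Q_A = 92.72 m³/s vs Q_B = 17.58 m³/s, so channel A carries more.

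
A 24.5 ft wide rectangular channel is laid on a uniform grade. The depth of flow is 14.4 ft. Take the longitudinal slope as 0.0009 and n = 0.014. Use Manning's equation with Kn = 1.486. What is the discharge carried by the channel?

Q = 3960 ft³/s

Flow area A = b·y = 24.5 × 14.4 = 352.8 ft². Wetted perimeter P = b + 2y = 24.5 + 2×14.4 = 53.3 ft.
Hydraulic radius R = A/P = 352.8/53.3 = 6.619 ft.
Manning's equation: Q = (1.486/n) A R^(2/3) S^(1/2) = (1.486/0.014) × 352.8 × 6.619^(2/3) × 0.0009^(1/2) = 3960 ft³/s.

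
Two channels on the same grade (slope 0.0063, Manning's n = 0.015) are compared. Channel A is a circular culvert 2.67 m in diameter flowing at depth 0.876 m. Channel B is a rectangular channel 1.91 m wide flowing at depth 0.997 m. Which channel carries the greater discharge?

channel B

Channel A: For a circular section of diameter D = 2.67 m at depth y = 0.876 m, the central angle is θ = 2 arccos(1 − 2y/D) = 2.44 rad. Then A = (D²/8)(θ − sin θ) = 1.599 m² and P = Dθ/2 = 3.257 m. Hydraulic radius R = A/P = 1.599/3.257 = 0.4908 m. Q_A = (1/0.015)·1.599·0.4908^(2/3)·√0.0063 = 5.263 m³/s.
Channel B: Flow area A = b·y = 1.91 × 0.997 = 1.904 m². Wetted perimeter P = b + 2y = 1.91 + 2×0.997 = 3.904 m. Hydraulic radius R = A/P = 1.904/3.904 = 0.4878 m. Q_B = (1/0.015)·1.904·0.4878^(2/3)·√0.0063 = 6.244 m³/s.
Q_A = 5.263 m³/s vs Q_B = 6.244 m³/s, so channel B carries more.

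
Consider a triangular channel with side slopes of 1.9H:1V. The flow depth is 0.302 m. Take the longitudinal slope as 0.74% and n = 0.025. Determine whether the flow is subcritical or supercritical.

For a triangular section with side slope z = 1.9: A = zy² = 1.9×0.302² = 0.1733 m²; P = 2y√(1+z²) = 2×0.302×2.147 = 1.297 m.
Hydraulic radius R = A/P = 0.1733/1.297 = 0.1336 m.
V = (1/n) R^(2/3) √S = (1/0.025) × 0.1336^(2/3) × √0.0074 = 0.8994 m/s. Hydraulic depth D_h = A/T = 0.1733/1.148 = 0.151 m.
Froude number Fr = V/√(g·D_h) = 0.8994/√(9.81×0.151) = 0.739, which is less than 1, so the flow is subcritical.

subcritical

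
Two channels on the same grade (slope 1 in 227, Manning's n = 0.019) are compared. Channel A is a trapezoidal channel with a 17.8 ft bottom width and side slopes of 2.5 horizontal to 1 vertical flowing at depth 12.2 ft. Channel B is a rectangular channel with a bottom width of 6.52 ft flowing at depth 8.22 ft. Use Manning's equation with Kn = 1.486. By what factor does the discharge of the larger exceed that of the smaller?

Channel A: With bottom width b = 17.8 ft and side slope z = 2.5: A = (b + zy)y = (17.8 + 2.5×12.2)×12.2 = 589.3 ft²; P = b + 2y√(1+z²) = 17.8 + 2×12.2×2.693 = 83.5 ft. Hydraulic radius R = A/P = 589.3/83.5 = 7.057 ft. Q_A = (1.486/0.019)·589.3·7.057^(2/3)·√0.004405 = 11250 ft³/s.
Channel B: Flow area A = b·y = 6.52 × 8.22 = 53.59 ft². Wetted perimeter P = b + 2y = 6.52 + 2×8.22 = 22.96 ft. Hydraulic radius R = A/P = 53.59/22.96 = 2.334 ft. Q_B = (1.486/0.019)·53.59·2.334^(2/3)·√0.004405 = 489.6 ft³/s.
The larger discharge is 11250 ft³/s and the smaller is 489.6 ft³/s; the ratio is 23.

23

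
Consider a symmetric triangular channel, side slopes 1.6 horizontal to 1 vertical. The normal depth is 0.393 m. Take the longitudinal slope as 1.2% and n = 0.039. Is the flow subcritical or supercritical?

For a triangular section with side slope z = 1.6: A = zy² = 1.6×0.393² = 0.2471 m²; P = 2y√(1+z²) = 2×0.393×1.887 = 1.483 m.
Hydraulic radius R = A/P = 0.2471/1.483 = 0.1666 m.
V = (1/n) R^(2/3) √S = (1/0.039) × 0.1666^(2/3) × √0.012 = 0.8505 m/s. Hydraulic depth D_h = A/T = 0.2471/1.258 = 0.1965 m.
Froude number Fr = V/√(g·D_h) = 0.8505/√(9.81×0.1965) = 0.613, which is less than 1, so the flow is subcritical.

subcritical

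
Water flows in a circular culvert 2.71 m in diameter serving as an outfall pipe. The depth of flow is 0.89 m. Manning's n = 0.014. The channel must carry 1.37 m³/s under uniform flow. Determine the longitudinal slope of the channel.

For a circular section of diameter D = 2.71 m at depth y = 0.89 m, the central angle is θ = 2 arccos(1 − 2y/D) = 2.441 rad. Then A = (D²/8)(θ − sin θ) = 1.649 m² and P = Dθ/2 = 3.308 m.
Hydraulic radius R = A/P = 1.649/3.308 = 0.4986 m.
From Manning's equation, S = [nQ / (1 A R^(2/3))]² = [0.014 × 1.37 / (1 × 1.649 × 0.4986^(2/3))]² = 0.000342.

S = 0.000342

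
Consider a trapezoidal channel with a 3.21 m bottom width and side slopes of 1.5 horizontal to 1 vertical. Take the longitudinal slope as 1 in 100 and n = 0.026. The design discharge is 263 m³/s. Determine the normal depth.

Manning's equation rearranged: A R^(2/3) = nQ / (1·√S) = 0.026 × 263 / (√0.01) = 68.38.
Trying y = 3.17 m: A R^(2/3) = 36.31 — low.
Trying y = 5.11 m: A R^(2/3) = 104.2 — high.
Trying y = 4.24 m: A R^(2/3) = 68.5 — ≈ 68.38.

y_n = 4.24 m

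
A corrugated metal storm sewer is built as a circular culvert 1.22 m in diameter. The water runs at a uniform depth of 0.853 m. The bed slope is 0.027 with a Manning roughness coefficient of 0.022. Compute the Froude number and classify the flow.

For a circular section of diameter D = 1.22 m at depth y = 0.853 m, the central angle is θ = 2 arccos(1 − 2y/D) = 3.961 rad. Then A = (D²/8)(θ − sin θ) = 0.8729 m² and P = Dθ/2 = 2.416 m.
Hydraulic radius R = A/P = 0.8729/2.416 = 0.3613 m.
V = (1/n) R^(2/3) √S = (1/0.022) × 0.3613^(2/3) × √0.027 = 3.789 m/s. Hydraulic depth D_h = A/T = 0.8729/1.119 = 0.7801 m.
Froude number Fr = V/√(g·D_h) = 3.789/√(9.81×0.7801) = 1.37, which is greater than 1, so the flow is supercritical.

supercritical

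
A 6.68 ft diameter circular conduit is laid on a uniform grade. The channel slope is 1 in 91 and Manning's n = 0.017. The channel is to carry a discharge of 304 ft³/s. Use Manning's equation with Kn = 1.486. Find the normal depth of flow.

y_n = 4.01 ft

Manning's equation rearranged: A R^(2/3) = nQ / (1.486·√S) = 0.017 × 304 / (1.486 × √0.01099) = 33.18.
At y = 2.76 ft: A R^(2/3) = 17.63 — short.
At y = 4.85 ft: A R^(2/3) = 43.27 — over.
At y = 4.01 ft: A R^(2/3) = 33.17 — close enough.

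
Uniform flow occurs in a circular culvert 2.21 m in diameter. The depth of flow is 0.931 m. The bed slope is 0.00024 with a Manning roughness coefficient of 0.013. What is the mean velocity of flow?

For a circular section of diameter D = 2.21 m at depth y = 0.931 m, the central angle is θ = 2 arccos(1 − 2y/D) = 2.825 rad. Then A = (D²/8)(θ − sin θ) = 1.535 m² and P = Dθ/2 = 3.122 m.
Hydraulic radius R = A/P = 1.535/3.122 = 0.4917 m.
From Manning's equation, V = (1/n) R^(2/3) S^(1/2) = (1/0.013) × 0.4917^(2/3) × 0.00024^(1/2) = 0.742 m/s.

V = 0.742 m/s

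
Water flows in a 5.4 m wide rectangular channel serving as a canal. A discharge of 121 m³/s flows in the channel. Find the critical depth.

y_c = 3.71 m

For a rectangular channel, critical depth y_c = (q²/g)^(1/3) where q = Q/b = 121/5.4 = 22.41 m²/s.
So y_c = (22.41²/9.81)^(1/3) = 3.71 m.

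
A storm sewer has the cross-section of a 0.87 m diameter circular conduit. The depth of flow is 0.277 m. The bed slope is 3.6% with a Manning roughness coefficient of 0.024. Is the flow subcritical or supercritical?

supercritical

For a circular section of diameter D = 0.87 m at depth y = 0.277 m, the central angle is θ = 2 arccos(1 − 2y/D) = 2.398 rad. Then A = (D²/8)(θ − sin θ) = 0.1629 m² and P = Dθ/2 = 1.043 m.
Hydraulic radius R = A/P = 0.1629/1.043 = 0.1561 m.
V = (1/n) R^(2/3) √S = (1/0.024) × 0.1561^(2/3) × √0.036 = 2.292 m/s. Hydraulic depth D_h = A/T = 0.1629/0.8106 = 0.2009 m.
Froude number Fr = V/√(g·D_h) = 2.292/√(9.81×0.2009) = 1.63, which is greater than 1, so the flow is supercritical.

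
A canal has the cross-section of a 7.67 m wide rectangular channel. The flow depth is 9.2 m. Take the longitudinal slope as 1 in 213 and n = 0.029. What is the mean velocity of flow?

V = 4.59 m/s

Flow area A = b·y = 7.67 × 9.2 = 70.56 m². Wetted perimeter P = b + 2y = 7.67 + 2×9.2 = 26.07 m.
Hydraulic radius R = A/P = 70.56/26.07 = 2.707 m.
From Manning's equation, V = (1/n) R^(2/3) S^(1/2) = (1/0.029) × 2.707^(2/3) × 0.004695^(1/2) = 4.59 m/s.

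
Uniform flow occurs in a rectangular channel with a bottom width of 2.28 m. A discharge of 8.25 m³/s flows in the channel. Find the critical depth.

For a rectangular channel, critical depth y_c = (q²/g)^(1/3) where q = Q/b = 8.25/2.28 = 3.618 m²/s.
So y_c = (3.618²/9.81)^(1/3) = 1.1 m.

y_c = 1.1 m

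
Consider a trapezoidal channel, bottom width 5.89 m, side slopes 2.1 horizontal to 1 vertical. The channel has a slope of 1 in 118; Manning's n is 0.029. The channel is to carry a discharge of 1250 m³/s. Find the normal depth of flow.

Manning's equation rearranged: A R^(2/3) = nQ / (1·√S) = 0.029 × 1250 / (√0.008475) = 393.8.
Trying y = 9.44 m: A R^(2/3) = 697.8 — high.
Trying y = 5.08 m: A R^(2/3) = 169.1 — low.
Trying y = 7.39 m: A R^(2/3) = 393.9 — ≈ 393.8.

y_n = 7.39 m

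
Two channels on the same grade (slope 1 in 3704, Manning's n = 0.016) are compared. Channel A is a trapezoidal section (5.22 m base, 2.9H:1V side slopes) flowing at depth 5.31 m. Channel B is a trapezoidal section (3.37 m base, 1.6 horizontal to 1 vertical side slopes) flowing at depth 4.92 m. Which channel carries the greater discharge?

Channel A: With bottom width b = 5.22 m and side slope z = 2.9: A = (b + zy)y = (5.22 + 2.9×5.31)×5.31 = 109.5 m²; P = b + 2y√(1+z²) = 5.22 + 2×5.31×3.068 = 37.8 m. Hydraulic radius R = A/P = 109.5/37.8 = 2.897 m. Q_A = (1/0.016)·109.5·2.897^(2/3)·√0.00027 = 228.5 m³/s.
Channel B: With bottom width b = 3.37 m and side slope z = 1.6: A = (b + zy)y = (3.37 + 1.6×4.92)×4.92 = 55.31 m²; P = b + 2y√(1+z²) = 3.37 + 2×4.92×1.887 = 21.94 m. Hydraulic radius R = A/P = 55.31/21.94 = 2.521 m. Q_B = (1/0.016)·55.31·2.521^(2/3)·√0.00027 = 105.2 m³/s.
Q_A = 228.5 m³/s vs Q_B = 105.2 m³/s, so channel A carries more.

channel A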